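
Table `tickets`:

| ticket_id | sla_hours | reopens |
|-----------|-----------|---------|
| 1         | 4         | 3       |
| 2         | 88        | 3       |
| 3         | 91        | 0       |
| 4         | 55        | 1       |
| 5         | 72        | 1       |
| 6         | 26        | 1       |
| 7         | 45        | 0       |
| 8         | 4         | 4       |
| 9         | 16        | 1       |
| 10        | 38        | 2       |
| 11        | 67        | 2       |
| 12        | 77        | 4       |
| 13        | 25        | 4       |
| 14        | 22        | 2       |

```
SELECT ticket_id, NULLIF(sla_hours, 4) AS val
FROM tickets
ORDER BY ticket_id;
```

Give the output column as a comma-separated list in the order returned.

NULL, 88, 91, 55, 72, 26, 45, NULL, 16, 38, 67, 77, 25, 22

ticket_id=1: sla_hours=4 vs 4: equal → NULL
ticket_id=2: sla_hours=88 vs 4: differ → 88
ticket_id=3: sla_hours=91 vs 4: differ → 91
ticket_id=4: sla_hours=55 vs 4: differ → 55
ticket_id=5: sla_hours=72 vs 4: differ → 72
ticket_id=6: sla_hours=26 vs 4: differ → 26
ticket_id=7: sla_hours=45 vs 4: differ → 45
ticket_id=8: sla_hours=4 vs 4: equal → NULL
ticket_id=9: sla_hours=16 vs 4: differ → 16
ticket_id=10: sla_hours=38 vs 4: differ → 38
ticket_id=11: sla_hours=67 vs 4: differ → 67
ticket_id=12: sla_hours=77 vs 4: differ → 77
ticket_id=13: sla_hours=25 vs 4: differ → 25
ticket_id=14: sla_hours=22 vs 4: differ → 22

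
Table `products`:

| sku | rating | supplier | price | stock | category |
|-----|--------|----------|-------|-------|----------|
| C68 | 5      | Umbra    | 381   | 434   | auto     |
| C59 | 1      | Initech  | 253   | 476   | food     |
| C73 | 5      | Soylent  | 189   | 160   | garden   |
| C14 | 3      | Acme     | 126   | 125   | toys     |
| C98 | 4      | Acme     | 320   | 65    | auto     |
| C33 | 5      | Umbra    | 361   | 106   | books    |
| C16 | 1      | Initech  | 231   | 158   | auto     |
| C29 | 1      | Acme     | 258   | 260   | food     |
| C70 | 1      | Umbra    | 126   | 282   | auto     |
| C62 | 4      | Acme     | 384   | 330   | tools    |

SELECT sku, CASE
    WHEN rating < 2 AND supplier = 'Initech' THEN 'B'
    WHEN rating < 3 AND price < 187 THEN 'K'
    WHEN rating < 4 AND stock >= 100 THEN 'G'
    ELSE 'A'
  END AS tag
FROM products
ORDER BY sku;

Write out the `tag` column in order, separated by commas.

sku=C14: rating < 4 AND stock >= 100 → G
sku=C16: rating < 2 AND supplier = 'Initech' → B
sku=C29: rating < 4 AND stock >= 100 → G
sku=C33: ELSE → A
sku=C59: rating < 2 AND supplier = 'Initech' → B
sku=C62: ELSE → A
sku=C68: ELSE → A
sku=C70: rating < 3 AND price < 187 → K
sku=C73: ELSE → A
sku=C98: ELSE → A

G, B, G, A, B, A, A, K, A, A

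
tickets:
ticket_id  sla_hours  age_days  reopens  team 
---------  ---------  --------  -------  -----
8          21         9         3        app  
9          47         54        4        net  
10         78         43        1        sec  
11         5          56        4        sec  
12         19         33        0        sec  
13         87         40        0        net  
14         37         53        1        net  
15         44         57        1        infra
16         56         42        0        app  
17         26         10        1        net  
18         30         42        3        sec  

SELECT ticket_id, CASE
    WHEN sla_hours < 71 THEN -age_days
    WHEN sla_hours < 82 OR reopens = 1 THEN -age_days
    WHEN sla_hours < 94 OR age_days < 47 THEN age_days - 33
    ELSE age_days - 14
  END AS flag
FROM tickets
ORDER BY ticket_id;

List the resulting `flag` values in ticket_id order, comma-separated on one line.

-9, -54, -43, -56, -33, 7, -53, -57, -42, -10, -42

ticket_id=8: sla_hours < 71 → -9
ticket_id=9: sla_hours < 71 → -54
ticket_id=10: sla_hours < 82 OR reopens = 1 → -43
ticket_id=11: sla_hours < 71 → -56
ticket_id=12: sla_hours < 71 → -33
ticket_id=13: sla_hours < 94 OR age_days < 47 → 7
ticket_id=14: sla_hours < 71 → -53
ticket_id=15: sla_hours < 71 → -57
ticket_id=16: sla_hours < 71 → -42
ticket_id=17: sla_hours < 71 → -10
ticket_id=18: sla_hours < 71 → -42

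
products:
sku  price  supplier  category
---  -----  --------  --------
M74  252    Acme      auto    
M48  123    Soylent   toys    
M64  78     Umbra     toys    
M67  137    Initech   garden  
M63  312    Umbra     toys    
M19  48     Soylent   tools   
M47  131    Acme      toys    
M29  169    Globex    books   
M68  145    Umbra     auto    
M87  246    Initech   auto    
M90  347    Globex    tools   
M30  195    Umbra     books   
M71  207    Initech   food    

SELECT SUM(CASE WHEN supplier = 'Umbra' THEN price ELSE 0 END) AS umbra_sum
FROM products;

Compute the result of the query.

sku=M74: ✗
sku=M48: ✗
sku=M64: ✓ → 78
sku=M67: ✗
sku=M63: ✓ → 312
sku=M19: ✗
sku=M47: ✗
sku=M29: ✗
sku=M68: ✓ → 145
sku=M87: ✗
sku=M90: ✗
sku=M30: ✓ → 195
sku=M71: ✗
umbra_sum = 78 + 312 + 145 + 195 = 730

730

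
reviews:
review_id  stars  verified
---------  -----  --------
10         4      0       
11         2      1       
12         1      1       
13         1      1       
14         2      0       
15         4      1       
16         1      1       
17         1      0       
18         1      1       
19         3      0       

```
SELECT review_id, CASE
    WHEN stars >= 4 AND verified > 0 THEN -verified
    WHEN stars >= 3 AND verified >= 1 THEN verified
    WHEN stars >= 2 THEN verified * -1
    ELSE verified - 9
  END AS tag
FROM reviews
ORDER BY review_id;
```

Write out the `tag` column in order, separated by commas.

review_id=10: stars >= 2 → 0
review_id=11: stars >= 2 → -1
review_id=12: ELSE → -8
review_id=13: ELSE → -8
review_id=14: stars >= 2 → 0
review_id=15: stars >= 4 AND verified > 0 → -1
review_id=16: ELSE → -8
review_id=17: ELSE → -9
review_id=18: ELSE → -8
review_id=19: stars >= 2 → 0

0, -1, -8, -8, 0, -1, -8, -9, -8, 0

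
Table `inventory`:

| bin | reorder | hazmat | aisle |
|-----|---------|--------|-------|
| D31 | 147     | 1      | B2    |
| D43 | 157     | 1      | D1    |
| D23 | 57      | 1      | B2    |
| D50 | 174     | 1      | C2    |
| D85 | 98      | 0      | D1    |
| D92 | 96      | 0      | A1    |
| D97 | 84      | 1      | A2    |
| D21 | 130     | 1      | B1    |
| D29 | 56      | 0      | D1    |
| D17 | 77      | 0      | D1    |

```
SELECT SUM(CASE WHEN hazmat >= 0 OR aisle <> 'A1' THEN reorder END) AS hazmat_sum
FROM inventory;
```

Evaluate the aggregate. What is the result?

1076

bin=D31: ✓ → 147
bin=D43: ✓ → 157
bin=D23: ✓ → 57
bin=D50: ✓ → 174
bin=D85: ✓ → 98
bin=D92: ✓ → 96
bin=D97: ✓ → 84
bin=D21: ✓ → 130
bin=D29: ✓ → 56
bin=D17: ✓ → 77
hazmat_sum = 147 + 157 + 57 + 174 + 98 + 96 + 84 + 130 + 56 + 77 = 1076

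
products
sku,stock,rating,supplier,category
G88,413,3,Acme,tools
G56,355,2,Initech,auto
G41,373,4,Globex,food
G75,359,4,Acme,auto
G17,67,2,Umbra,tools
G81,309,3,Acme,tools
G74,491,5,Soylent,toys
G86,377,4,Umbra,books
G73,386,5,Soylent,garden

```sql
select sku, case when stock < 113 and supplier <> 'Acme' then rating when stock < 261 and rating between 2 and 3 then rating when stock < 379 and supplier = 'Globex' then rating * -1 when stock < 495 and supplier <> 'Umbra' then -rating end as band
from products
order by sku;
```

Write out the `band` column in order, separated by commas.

sku=G17: stock < 113 and supplier <> 'Acme' → 2
sku=G41: stock < 379 and supplier = 'Globex' → -4
sku=G56: stock < 495 and supplier <> 'Umbra' → -2
sku=G73: stock < 495 and supplier <> 'Umbra' → -5
sku=G74: stock < 495 and supplier <> 'Umbra' → -5
sku=G75: stock < 495 and supplier <> 'Umbra' → -4
sku=G81: stock < 495 and supplier <> 'Umbra' → -3
sku=G86: (no match → NULL) → NULL
sku=G88: stock < 495 and supplier <> 'Umbra' → -3

2, -4, -2, -5, -5, -4, -3, NULL, -3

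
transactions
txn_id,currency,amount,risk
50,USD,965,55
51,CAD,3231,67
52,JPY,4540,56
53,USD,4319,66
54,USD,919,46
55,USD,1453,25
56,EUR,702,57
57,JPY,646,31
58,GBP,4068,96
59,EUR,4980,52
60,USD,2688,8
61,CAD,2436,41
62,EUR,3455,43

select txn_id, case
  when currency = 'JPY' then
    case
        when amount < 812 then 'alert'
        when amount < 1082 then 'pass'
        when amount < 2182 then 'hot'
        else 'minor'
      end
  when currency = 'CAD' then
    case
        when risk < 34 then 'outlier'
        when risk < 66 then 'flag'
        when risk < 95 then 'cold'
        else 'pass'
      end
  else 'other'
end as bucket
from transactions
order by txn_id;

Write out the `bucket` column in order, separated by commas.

txn_id=50: currency='USD' → outer ELSE → other
txn_id=51: currency='CAD' → inner[risk < 95] → cold
txn_id=52: currency='JPY' → inner[ELSE] → minor
txn_id=53: currency='USD' → outer ELSE → other
txn_id=54: currency='USD' → outer ELSE → other
txn_id=55: currency='USD' → outer ELSE → other
txn_id=56: currency='EUR' → outer ELSE → other
txn_id=57: currency='JPY' → inner[amount < 812] → alert
txn_id=58: currency='GBP' → outer ELSE → other
txn_id=59: currency='EUR' → outer ELSE → other
txn_id=60: currency='USD' → outer ELSE → other
txn_id=61: currency='CAD' → inner[risk < 66] → flag
txn_id=62: currency='EUR' → outer ELSE → other

other, cold, minor, other, other, other, other, alert, other, other, other, flag, other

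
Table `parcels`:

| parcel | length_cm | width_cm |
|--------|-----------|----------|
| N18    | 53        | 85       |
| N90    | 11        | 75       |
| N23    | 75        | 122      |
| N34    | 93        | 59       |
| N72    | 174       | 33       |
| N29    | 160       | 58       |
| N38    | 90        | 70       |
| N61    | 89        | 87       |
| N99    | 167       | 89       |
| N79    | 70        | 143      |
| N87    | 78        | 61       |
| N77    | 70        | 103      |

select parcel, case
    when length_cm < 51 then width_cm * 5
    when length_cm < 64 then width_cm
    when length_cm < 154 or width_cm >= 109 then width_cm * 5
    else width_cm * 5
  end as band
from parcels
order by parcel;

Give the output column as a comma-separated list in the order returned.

parcel=N18: length_cm < 64 → 85
parcel=N23: length_cm < 154 or width_cm >= 109 → 610
parcel=N29: ELSE → 290
parcel=N34: length_cm < 154 or width_cm >= 109 → 295
parcel=N38: length_cm < 154 or width_cm >= 109 → 350
parcel=N61: length_cm < 154 or width_cm >= 109 → 435
parcel=N72: ELSE → 165
parcel=N77: length_cm < 154 or width_cm >= 109 → 515
parcel=N79: length_cm < 154 or width_cm >= 109 → 715
parcel=N87: length_cm < 154 or width_cm >= 109 → 305
parcel=N90: length_cm < 51 → 375
parcel=N99: ELSE → 445

85, 610, 290, 295, 350, 435, 165, 515, 715, 305, 375, 445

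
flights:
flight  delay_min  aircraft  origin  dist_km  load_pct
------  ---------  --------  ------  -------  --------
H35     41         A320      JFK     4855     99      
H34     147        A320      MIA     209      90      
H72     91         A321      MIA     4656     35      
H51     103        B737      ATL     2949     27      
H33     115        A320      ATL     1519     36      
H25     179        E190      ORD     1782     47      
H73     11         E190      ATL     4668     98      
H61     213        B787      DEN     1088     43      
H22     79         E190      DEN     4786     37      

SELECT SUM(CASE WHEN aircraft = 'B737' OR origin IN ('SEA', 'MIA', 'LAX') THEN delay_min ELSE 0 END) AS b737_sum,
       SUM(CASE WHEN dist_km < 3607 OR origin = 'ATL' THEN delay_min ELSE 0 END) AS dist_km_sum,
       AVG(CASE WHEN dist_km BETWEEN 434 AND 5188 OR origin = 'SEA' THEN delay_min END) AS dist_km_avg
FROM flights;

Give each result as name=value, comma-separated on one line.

b737_sum=341, dist_km_sum=768, dist_km_avg=104

[b737_sum: aircraft = 'B737' OR origin IN ('SEA', 'MIA', 'LAX')]
flight=H35: ✗
flight=H34: ✓ → 147
flight=H72: ✓ → 91
flight=H51: ✓ → 103
flight=H33: ✗
flight=H25: ✗
flight=H73: ✗
flight=H61: ✗
flight=H22: ✗
b737_sum = 147 + 91 + 103 = 341
—
[dist_km_sum: dist_km < 3607 OR origin = 'ATL']
flight=H35: ✗
flight=H34: ✓ → 147
flight=H72: ✗
flight=H51: ✓ → 103
flight=H33: ✓ → 115
flight=H25: ✓ → 179
flight=H73: ✓ → 11
flight=H61: ✓ → 213
flight=H22: ✗
dist_km_sum = 147 + 103 + 115 + 179 + 11 + 213 = 768
—
[dist_km_avg: dist_km BETWEEN 434 AND 5188 OR origin = 'SEA']
flight=H35: ✓ → 41
flight=H34: ✗
flight=H72: ✓ → 91
flight=H51: ✓ → 103
flight=H33: ✓ → 115
flight=H25: ✓ → 179
flight=H73: ✓ → 11
flight=H61: ✓ → 213
flight=H22: ✓ → 79
dist_km_avg = (41 + 91 + 103 + 115 + 179 + 11 + 213 + 79) / 8 = 104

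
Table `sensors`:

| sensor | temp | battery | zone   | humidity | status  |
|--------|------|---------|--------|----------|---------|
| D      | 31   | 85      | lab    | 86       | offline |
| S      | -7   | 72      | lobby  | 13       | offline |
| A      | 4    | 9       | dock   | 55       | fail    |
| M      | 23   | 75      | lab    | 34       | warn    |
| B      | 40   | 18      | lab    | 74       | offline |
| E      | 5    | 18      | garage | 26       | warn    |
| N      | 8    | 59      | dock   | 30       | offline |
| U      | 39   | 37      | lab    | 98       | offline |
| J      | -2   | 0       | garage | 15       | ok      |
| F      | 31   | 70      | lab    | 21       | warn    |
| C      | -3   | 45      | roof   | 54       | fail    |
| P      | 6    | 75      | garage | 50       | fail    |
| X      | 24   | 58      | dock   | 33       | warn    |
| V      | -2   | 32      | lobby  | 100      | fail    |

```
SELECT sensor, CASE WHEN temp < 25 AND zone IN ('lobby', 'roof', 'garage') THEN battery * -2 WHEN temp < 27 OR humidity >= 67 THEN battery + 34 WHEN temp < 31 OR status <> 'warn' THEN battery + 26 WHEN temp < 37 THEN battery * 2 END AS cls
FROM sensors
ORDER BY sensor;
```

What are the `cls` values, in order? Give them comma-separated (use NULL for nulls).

43, 52, -90, 119, -36, 140, 0, 109, 93, -150, -144, 71, -64, 92

sensor=A: temp < 27 OR humidity >= 67 → 43
sensor=B: temp < 27 OR humidity >= 67 → 52
sensor=C: temp < 25 AND zone IN ('lobby', 'roof', 'garage') → -90
sensor=D: temp < 27 OR humidity >= 67 → 119
sensor=E: temp < 25 AND zone IN ('lobby', 'roof', 'garage') → -36
sensor=F: temp < 37 → 140
sensor=J: temp < 25 AND zone IN ('lobby', 'roof', 'garage') → 0
sensor=M: temp < 27 OR humidity >= 67 → 109
sensor=N: temp < 27 OR humidity >= 67 → 93
sensor=P: temp < 25 AND zone IN ('lobby', 'roof', 'garage') → -150
sensor=S: temp < 25 AND zone IN ('lobby', 'roof', 'garage') → -144
sensor=U: temp < 27 OR humidity >= 67 → 71
sensor=V: temp < 25 AND zone IN ('lobby', 'roof', 'garage') → -64
sensor=X: temp < 27 OR humidity >= 67 → 92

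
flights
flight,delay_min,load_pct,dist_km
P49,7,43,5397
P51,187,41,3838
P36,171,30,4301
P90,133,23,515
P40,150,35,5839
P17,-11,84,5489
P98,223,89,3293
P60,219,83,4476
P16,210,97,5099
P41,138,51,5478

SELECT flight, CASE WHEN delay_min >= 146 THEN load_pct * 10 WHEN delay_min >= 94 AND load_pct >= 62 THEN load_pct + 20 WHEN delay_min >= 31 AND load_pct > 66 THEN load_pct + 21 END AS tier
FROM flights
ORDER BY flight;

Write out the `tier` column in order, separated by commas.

970, NULL, 300, 350, NULL, NULL, 410, 830, NULL, 890

flight=P16: delay_min >= 146 → 970
flight=P17: (no match → NULL) → NULL
flight=P36: delay_min >= 146 → 300
flight=P40: delay_min >= 146 → 350
flight=P41: (no match → NULL) → NULL
flight=P49: (no match → NULL) → NULL
flight=P51: delay_min >= 146 → 410
flight=P60: delay_min >= 146 → 830
flight=P90: (no match → NULL) → NULL
flight=P98: delay_min >= 146 → 890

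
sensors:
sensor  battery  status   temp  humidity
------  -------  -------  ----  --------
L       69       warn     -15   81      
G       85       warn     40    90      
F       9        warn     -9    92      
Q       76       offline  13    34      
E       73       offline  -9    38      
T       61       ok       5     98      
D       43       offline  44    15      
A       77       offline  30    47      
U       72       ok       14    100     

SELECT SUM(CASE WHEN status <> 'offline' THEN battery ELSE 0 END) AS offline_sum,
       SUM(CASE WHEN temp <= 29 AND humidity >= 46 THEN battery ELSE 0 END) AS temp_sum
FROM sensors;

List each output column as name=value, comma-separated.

[offline_sum: status <> 'offline']
sensor=L: ✓ → 69
sensor=G: ✓ → 85
sensor=F: ✓ → 9
sensor=Q: ✗
sensor=E: ✗
sensor=T: ✓ → 61
sensor=D: ✗
sensor=A: ✗
sensor=U: ✓ → 72
offline_sum = 69 + 85 + 9 + 61 + 72 = 296
—
[temp_sum: temp <= 29 AND humidity >= 46]
sensor=L: ✓ → 69
sensor=G: ✗
sensor=F: ✓ → 9
sensor=Q: ✗
sensor=E: ✗
sensor=T: ✓ → 61
sensor=D: ✗
sensor=A: ✗
sensor=U: ✓ → 72
temp_sum = 69 + 9 + 61 + 72 = 211

offline_sum=296, temp_sum=211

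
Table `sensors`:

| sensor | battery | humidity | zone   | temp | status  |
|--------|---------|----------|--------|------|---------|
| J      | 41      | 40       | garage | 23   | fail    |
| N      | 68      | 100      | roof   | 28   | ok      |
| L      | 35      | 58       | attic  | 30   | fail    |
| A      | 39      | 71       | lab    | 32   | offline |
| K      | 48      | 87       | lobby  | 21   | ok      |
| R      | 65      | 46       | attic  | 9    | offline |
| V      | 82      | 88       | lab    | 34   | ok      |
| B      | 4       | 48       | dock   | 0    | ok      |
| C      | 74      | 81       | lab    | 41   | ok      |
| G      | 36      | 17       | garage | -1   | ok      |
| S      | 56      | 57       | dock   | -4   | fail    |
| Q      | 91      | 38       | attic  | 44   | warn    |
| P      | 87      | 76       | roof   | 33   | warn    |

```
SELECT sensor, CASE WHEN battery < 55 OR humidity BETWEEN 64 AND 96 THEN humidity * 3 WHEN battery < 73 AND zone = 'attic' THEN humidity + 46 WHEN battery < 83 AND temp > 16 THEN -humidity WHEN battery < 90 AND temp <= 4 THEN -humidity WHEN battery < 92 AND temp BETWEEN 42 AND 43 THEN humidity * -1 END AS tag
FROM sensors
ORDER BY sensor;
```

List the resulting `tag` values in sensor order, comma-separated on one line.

213, 144, 243, 51, 120, 261, 174, -100, 228, NULL, 92, -57, 264

sensor=A: battery < 55 OR humidity BETWEEN 64 AND 96 → 213
sensor=B: battery < 55 OR humidity BETWEEN 64 AND 96 → 144
sensor=C: battery < 55 OR humidity BETWEEN 64 AND 96 → 243
sensor=G: battery < 55 OR humidity BETWEEN 64 AND 96 → 51
sensor=J: battery < 55 OR humidity BETWEEN 64 AND 96 → 120
sensor=K: battery < 55 OR humidity BETWEEN 64 AND 96 → 261
sensor=L: battery < 55 OR humidity BETWEEN 64 AND 96 → 174
sensor=N: battery < 83 AND temp > 16 → -100
sensor=P: battery < 55 OR humidity BETWEEN 64 AND 96 → 228
sensor=Q: (no match → NULL) → NULL
sensor=R: battery < 73 AND zone = 'attic' → 92
sensor=S: battery < 90 AND temp <= 4 → -57
sensor=V: battery < 55 OR humidity BETWEEN 64 AND 96 → 264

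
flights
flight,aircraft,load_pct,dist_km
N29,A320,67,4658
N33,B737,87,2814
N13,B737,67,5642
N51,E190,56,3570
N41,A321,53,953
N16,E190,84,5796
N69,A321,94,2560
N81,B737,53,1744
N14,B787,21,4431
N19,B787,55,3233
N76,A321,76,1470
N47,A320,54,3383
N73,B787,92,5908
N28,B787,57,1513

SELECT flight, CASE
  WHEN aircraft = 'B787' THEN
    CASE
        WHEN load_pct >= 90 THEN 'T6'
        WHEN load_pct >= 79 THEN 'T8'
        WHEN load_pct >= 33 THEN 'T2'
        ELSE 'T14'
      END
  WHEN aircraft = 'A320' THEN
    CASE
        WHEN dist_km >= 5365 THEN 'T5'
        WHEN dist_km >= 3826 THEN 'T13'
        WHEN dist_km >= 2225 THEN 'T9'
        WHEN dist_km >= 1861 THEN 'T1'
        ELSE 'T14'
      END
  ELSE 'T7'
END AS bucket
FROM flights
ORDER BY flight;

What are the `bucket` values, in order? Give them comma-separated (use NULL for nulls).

flight=N13: aircraft='B737' → outer ELSE → T7
flight=N14: aircraft='B787' → inner[ELSE] → T14
flight=N16: aircraft='E190' → outer ELSE → T7
flight=N19: aircraft='B787' → inner[load_pct >= 33] → T2
flight=N28: aircraft='B787' → inner[load_pct >= 33] → T2
flight=N29: aircraft='A320' → inner[dist_km >= 3826] → T13
flight=N33: aircraft='B737' → outer ELSE → T7
flight=N41: aircraft='A321' → outer ELSE → T7
flight=N47: aircraft='A320' → inner[dist_km >= 2225] → T9
flight=N51: aircraft='E190' → outer ELSE → T7
flight=N69: aircraft='A321' → outer ELSE → T7
flight=N73: aircraft='B787' → inner[load_pct >= 90] → T6
flight=N76: aircraft='A321' → outer ELSE → T7
flight=N81: aircraft='B737' → outer ELSE → T7

T7, T14, T7, T2, T2, T13, T7, T7, T9, T7, T7, T6, T7, T7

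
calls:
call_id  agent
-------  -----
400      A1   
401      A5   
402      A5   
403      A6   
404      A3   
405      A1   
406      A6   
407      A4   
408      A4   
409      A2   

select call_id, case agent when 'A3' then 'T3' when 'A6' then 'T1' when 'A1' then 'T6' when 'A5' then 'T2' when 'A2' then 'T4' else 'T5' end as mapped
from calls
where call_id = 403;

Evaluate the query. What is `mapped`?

call_id = 403: agent=A6.
agent='A3' → false
agent='A6' → true → T1

T1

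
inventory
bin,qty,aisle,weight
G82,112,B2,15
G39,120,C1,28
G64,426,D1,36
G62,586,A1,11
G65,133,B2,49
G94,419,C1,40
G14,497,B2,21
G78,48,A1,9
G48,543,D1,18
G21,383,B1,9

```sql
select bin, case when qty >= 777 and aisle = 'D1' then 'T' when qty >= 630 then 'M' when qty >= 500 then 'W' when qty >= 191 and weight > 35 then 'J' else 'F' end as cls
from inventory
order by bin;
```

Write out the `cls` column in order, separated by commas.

bin=G14: ELSE → F
bin=G21: ELSE → F
bin=G39: ELSE → F
bin=G48: qty >= 500 → W
bin=G62: qty >= 500 → W
bin=G64: qty >= 191 and weight > 35 → J
bin=G65: ELSE → F
bin=G78: ELSE → F
bin=G82: ELSE → F
bin=G94: qty >= 191 and weight > 35 → J

F, F, F, W, W, J, F, F, F, J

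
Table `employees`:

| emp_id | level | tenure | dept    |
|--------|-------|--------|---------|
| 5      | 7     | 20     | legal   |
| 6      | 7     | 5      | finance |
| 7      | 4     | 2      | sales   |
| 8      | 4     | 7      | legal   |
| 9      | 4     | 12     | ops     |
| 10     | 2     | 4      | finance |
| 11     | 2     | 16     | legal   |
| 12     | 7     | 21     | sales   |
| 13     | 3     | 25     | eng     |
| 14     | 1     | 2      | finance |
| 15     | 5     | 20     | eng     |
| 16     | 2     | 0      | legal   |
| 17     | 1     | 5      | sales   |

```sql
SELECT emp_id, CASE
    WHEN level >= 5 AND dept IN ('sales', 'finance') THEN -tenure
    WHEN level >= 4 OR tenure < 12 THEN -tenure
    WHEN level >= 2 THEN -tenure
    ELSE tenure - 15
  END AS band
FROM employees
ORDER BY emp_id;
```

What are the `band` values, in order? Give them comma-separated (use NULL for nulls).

emp_id=5: level >= 4 OR tenure < 12 → -20
emp_id=6: level >= 5 AND dept IN ('sales', 'finance') → -5
emp_id=7: level >= 4 OR tenure < 12 → -2
emp_id=8: level >= 4 OR tenure < 12 → -7
emp_id=9: level >= 4 OR tenure < 12 → -12
emp_id=10: level >= 4 OR tenure < 12 → -4
emp_id=11: level >= 2 → -16
emp_id=12: level >= 5 AND dept IN ('sales', 'finance') → -21
emp_id=13: level >= 2 → -25
emp_id=14: level >= 4 OR tenure < 12 → -2
emp_id=15: level >= 4 OR tenure < 12 → -20
emp_id=16: level >= 4 OR tenure < 12 → 0
emp_id=17: level >= 4 OR tenure < 12 → -5

-20, -5, -2, -7, -12, -4, -16, -21, -25, -2, -20, 0, -5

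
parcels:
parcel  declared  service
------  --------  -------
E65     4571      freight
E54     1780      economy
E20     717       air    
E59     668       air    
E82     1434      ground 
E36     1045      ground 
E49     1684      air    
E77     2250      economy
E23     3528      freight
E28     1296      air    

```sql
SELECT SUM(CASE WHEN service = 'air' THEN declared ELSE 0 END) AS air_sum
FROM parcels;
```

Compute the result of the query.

4365

parcel=E65: ✗
parcel=E54: ✗
parcel=E20: ✓ → 717
parcel=E59: ✓ → 668
parcel=E82: ✗
parcel=E36: ✗
parcel=E49: ✓ → 1684
parcel=E77: ✗
parcel=E23: ✗
parcel=E28: ✓ → 1296
air_sum = 717 + 668 + 1684 + 1296 = 4365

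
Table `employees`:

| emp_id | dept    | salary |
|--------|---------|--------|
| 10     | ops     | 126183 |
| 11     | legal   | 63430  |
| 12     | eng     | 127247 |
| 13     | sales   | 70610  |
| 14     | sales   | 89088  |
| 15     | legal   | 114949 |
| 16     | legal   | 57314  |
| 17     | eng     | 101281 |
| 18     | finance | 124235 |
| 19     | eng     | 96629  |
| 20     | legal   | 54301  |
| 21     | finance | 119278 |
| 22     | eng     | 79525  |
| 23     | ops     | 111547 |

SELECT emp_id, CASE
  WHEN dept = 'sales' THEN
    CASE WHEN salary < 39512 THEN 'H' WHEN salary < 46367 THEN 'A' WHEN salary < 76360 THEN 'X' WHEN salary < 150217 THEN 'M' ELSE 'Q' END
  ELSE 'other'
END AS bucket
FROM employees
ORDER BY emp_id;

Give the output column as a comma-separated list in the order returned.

other, other, other, X, M, other, other, other, other, other, other, other, other, other

emp_id=10: dept='ops' → outer ELSE → other
emp_id=11: dept='legal' → outer ELSE → other
emp_id=12: dept='eng' → outer ELSE → other
emp_id=13: dept='sales' → inner[salary < 76360] → X
emp_id=14: dept='sales' → inner[salary < 150217] → M
emp_id=15: dept='legal' → outer ELSE → other
emp_id=16: dept='legal' → outer ELSE → other
emp_id=17: dept='eng' → outer ELSE → other
emp_id=18: dept='finance' → outer ELSE → other
emp_id=19: dept='eng' → outer ELSE → other
emp_id=20: dept='legal' → outer ELSE → other
emp_id=21: dept='finance' → outer ELSE → other
emp_id=22: dept='eng' → outer ELSE → other
emp_id=23: dept='ops' → outer ELSE → other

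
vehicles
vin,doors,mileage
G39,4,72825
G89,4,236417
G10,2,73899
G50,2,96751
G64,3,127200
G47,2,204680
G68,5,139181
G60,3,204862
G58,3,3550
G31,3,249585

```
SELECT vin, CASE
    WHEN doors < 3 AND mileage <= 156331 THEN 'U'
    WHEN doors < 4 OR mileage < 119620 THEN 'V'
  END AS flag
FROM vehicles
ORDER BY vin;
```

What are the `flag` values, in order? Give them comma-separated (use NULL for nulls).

vin=G10: doors < 3 AND mileage <= 156331 → U
vin=G31: doors < 4 OR mileage < 119620 → V
vin=G39: doors < 4 OR mileage < 119620 → V
vin=G47: doors < 4 OR mileage < 119620 → V
vin=G50: doors < 3 AND mileage <= 156331 → U
vin=G58: doors < 4 OR mileage < 119620 → V
vin=G60: doors < 4 OR mileage < 119620 → V
vin=G64: doors < 4 OR mileage < 119620 → V
vin=G68: (no match → NULL) → NULL
vin=G89: (no match → NULL) → NULL

U, V, V, V, U, V, V, V, NULL, NULL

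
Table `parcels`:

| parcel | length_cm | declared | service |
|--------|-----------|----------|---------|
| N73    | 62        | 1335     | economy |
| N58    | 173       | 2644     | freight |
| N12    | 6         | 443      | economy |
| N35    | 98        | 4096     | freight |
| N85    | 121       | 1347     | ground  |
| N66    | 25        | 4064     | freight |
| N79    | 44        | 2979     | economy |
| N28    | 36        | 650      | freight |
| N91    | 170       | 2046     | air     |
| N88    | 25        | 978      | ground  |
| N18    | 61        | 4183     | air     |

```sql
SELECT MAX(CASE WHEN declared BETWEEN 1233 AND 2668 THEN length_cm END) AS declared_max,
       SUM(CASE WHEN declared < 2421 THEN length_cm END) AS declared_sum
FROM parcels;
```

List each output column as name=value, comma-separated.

[declared_max: declared BETWEEN 1233 AND 2668]
parcel=N73: ✓ → 62
parcel=N58: ✓ → 173
parcel=N12: ✗
parcel=N35: ✗
parcel=N85: ✓ → 121
parcel=N66: ✗
parcel=N79: ✗
parcel=N28: ✗
parcel=N91: ✓ → 170
parcel=N88: ✗
parcel=N18: ✗
declared_max = MAX(62, 173, 121, 170) = 173
—
[declared_sum: declared < 2421]
parcel=N73: ✓ → 62
parcel=N58: ✗
parcel=N12: ✓ → 6
parcel=N35: ✗
parcel=N85: ✓ → 121
parcel=N66: ✗
parcel=N79: ✗
parcel=N28: ✓ → 36
parcel=N91: ✓ → 170
parcel=N88: ✓ → 25
parcel=N18: ✗
declared_sum = 62 + 6 + 121 + 36 + 170 + 25 = 420

declared_max=173, declared_sum=420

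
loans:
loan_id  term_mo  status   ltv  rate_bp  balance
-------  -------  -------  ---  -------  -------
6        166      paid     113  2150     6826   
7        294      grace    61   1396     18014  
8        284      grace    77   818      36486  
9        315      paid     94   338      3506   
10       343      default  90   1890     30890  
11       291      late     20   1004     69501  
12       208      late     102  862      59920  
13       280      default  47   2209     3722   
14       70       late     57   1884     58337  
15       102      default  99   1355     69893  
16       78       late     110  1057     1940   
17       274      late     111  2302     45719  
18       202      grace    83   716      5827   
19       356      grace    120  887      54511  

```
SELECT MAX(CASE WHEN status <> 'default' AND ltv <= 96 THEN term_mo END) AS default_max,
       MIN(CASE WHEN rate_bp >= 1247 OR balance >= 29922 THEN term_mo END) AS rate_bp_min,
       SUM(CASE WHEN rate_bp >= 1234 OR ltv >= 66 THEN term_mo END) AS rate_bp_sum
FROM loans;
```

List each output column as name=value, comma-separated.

default_max=315, rate_bp_min=70, rate_bp_sum=2972

[default_max: status <> 'default' AND ltv <= 96]
loan_id=6: ✗
loan_id=7: ✓ → 294
loan_id=8: ✓ → 284
loan_id=9: ✓ → 315
loan_id=10: ✗
loan_id=11: ✓ → 291
loan_id=12: ✗
loan_id=13: ✗
loan_id=14: ✓ → 70
loan_id=15: ✗
loan_id=16: ✗
loan_id=17: ✗
loan_id=18: ✓ → 202
loan_id=19: ✗
default_max = MAX(294, 284, 315, 291, 70, 202) = 315
—
[rate_bp_min: rate_bp >= 1247 OR balance >= 29922]
loan_id=6: ✓ → 166
loan_id=7: ✓ → 294
loan_id=8: ✓ → 284
loan_id=9: ✗
loan_id=10: ✓ → 343
loan_id=11: ✓ → 291
loan_id=12: ✓ → 208
loan_id=13: ✓ → 280
loan_id=14: ✓ → 70
loan_id=15: ✓ → 102
loan_id=16: ✗
loan_id=17: ✓ → 274
loan_id=18: ✗
loan_id=19: ✓ → 356
rate_bp_min = MIN(166, 294, 284, 343, 291, 208, 280, 70, 102, 274, 356) = 70
—
[rate_bp_sum: rate_bp >= 1234 OR ltv >= 66]
loan_id=6: ✓ → 166
loan_id=7: ✓ → 294
loan_id=8: ✓ → 284
loan_id=9: ✓ → 315
loan_id=10: ✓ → 343
loan_id=11: ✗
loan_id=12: ✓ → 208
loan_id=13: ✓ → 280
loan_id=14: ✓ → 70
loan_id=15: ✓ → 102
loan_id=16: ✓ → 78
loan_id=17: ✓ → 274
loan_id=18: ✓ → 202
loan_id=19: ✓ → 356
rate_bp_sum = 166 + 294 + 284 + 315 + 343 + 208 + 280 + 70 + 102 + 78 + 274 + 202 + 356 = 2972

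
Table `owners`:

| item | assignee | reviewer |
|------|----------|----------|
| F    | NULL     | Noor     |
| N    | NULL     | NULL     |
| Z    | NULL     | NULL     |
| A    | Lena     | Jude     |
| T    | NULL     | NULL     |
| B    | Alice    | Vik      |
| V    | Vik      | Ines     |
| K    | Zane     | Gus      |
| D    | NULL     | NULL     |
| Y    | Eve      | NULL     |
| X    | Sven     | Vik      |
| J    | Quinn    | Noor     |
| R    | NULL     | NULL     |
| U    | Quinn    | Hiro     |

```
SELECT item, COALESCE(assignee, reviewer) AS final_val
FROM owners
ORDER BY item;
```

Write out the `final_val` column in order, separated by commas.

Lena, Alice, NULL, Noor, Quinn, Zane, NULL, NULL, NULL, Quinn, Vik, Sven, Eve, NULL

item=A: assignee=Lena → Lena
item=B: assignee=Alice → Alice
item=D: assignee=NULL, reviewer=NULL (all NULL) → NULL
item=F: assignee=NULL, reviewer=Noor → Noor
item=J: assignee=Quinn → Quinn
item=K: assignee=Zane → Zane
item=N: assignee=NULL, reviewer=NULL (all NULL) → NULL
item=R: assignee=NULL, reviewer=NULL (all NULL) → NULL
item=T: assignee=NULL, reviewer=NULL (all NULL) → NULL
item=U: assignee=Quinn → Quinn
item=V: assignee=Vik → Vik
item=X: assignee=Sven → Sven
item=Y: assignee=Eve → Eve
item=Z: assignee=NULL, reviewer=NULL (all NULL) → NULL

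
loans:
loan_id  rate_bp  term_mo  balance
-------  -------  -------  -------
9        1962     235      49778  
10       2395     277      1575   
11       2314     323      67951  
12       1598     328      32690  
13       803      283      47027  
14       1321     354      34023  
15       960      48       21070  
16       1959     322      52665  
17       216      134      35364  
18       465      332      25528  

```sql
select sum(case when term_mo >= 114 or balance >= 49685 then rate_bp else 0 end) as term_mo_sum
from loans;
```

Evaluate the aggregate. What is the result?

13033

loan_id=9: ✓ → 1962
loan_id=10: ✓ → 2395
loan_id=11: ✓ → 2314
loan_id=12: ✓ → 1598
loan_id=13: ✓ → 803
loan_id=14: ✓ → 1321
loan_id=15: ✗
loan_id=16: ✓ → 1959
loan_id=17: ✓ → 216
loan_id=18: ✓ → 465
term_mo_sum = 1962 + 2395 + 2314 + 1598 + 803 + 1321 + 1959 + 216 + 465 = 13033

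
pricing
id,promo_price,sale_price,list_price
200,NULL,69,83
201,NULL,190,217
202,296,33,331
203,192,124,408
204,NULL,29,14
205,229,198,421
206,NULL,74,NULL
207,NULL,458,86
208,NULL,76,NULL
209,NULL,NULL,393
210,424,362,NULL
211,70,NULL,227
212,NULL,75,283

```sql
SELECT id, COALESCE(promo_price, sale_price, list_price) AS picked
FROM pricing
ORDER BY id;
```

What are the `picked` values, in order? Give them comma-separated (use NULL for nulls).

id=200: promo_price=NULL, sale_price=69 → 69
id=201: promo_price=NULL, sale_price=190 → 190
id=202: promo_price=296 → 296
id=203: promo_price=192 → 192
id=204: promo_price=NULL, sale_price=29 → 29
id=205: promo_price=229 → 229
id=206: promo_price=NULL, sale_price=74 → 74
id=207: promo_price=NULL, sale_price=458 → 458
id=208: promo_price=NULL, sale_price=76 → 76
id=209: promo_price=NULL, sale_price=NULL, list_price=393 → 393
id=210: promo_price=424 → 424
id=211: promo_price=70 → 70
id=212: promo_price=NULL, sale_price=75 → 75

69, 190, 296, 192, 29, 229, 74, 458, 76, 393, 424, 70, 75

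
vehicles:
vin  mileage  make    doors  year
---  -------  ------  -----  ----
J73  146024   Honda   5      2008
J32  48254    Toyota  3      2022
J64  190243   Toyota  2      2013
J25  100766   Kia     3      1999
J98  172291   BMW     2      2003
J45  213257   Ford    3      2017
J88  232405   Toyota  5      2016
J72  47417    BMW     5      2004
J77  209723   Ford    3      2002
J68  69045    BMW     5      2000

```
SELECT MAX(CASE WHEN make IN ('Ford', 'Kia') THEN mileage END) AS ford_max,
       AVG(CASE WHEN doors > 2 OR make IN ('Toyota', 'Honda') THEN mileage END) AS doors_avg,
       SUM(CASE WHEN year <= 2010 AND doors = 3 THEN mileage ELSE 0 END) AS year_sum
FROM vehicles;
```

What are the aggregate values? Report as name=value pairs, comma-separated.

[ford_max: make IN ('Ford', 'Kia')]
vin=J73: ✗
vin=J32: ✗
vin=J64: ✗
vin=J25: ✓ → 100766
vin=J98: ✗
vin=J45: ✓ → 213257
vin=J88: ✗
vin=J72: ✗
vin=J77: ✓ → 209723
vin=J68: ✗
ford_max = MAX(100766, 213257, 209723) = 213257
—
[doors_avg: doors > 2 OR make IN ('Toyota', 'Honda')]
vin=J73: ✓ → 146024
vin=J32: ✓ → 48254
vin=J64: ✓ → 190243
vin=J25: ✓ → 100766
vin=J98: ✗
vin=J45: ✓ → 213257
vin=J88: ✓ → 232405
vin=J72: ✓ → 47417
vin=J77: ✓ → 209723
vin=J68: ✓ → 69045
doors_avg = (146024 + 48254 + 190243 + 100766 + 213257 + 232405 + 47417 + 209723 + 69045) / 9 = 139681.5555555556
—
[year_sum: year <= 2010 AND doors = 3]
vin=J73: ✗
vin=J32: ✗
vin=J64: ✗
vin=J25: ✓ → 100766
vin=J98: ✗
vin=J45: ✗
vin=J88: ✗
vin=J72: ✗
vin=J77: ✓ → 209723
vin=J68: ✗
year_sum = 100766 + 209723 = 310489

ford_max=213257, doors_avg=139681.5555555556, year_sum=310489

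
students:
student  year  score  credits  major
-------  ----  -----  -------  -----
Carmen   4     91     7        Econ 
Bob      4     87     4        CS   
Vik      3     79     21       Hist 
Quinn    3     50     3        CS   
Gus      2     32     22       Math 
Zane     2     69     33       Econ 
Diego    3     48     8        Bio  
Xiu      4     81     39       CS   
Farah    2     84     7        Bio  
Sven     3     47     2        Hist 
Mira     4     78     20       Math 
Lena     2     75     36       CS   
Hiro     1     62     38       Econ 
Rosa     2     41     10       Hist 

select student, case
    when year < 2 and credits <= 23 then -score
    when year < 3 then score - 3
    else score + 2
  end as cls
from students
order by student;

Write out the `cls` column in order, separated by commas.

student=Bob: ELSE → 89
student=Carmen: ELSE → 93
student=Diego: ELSE → 50
student=Farah: year < 3 → 81
student=Gus: year < 3 → 29
student=Hiro: year < 3 → 59
student=Lena: year < 3 → 72
student=Mira: ELSE → 80
student=Quinn: ELSE → 52
student=Rosa: year < 3 → 38
student=Sven: ELSE → 49
student=Vik: ELSE → 81
student=Xiu: ELSE → 83
student=Zane: year < 3 → 66

89, 93, 50, 81, 29, 59, 72, 80, 52, 38, 49, 81, 83, 66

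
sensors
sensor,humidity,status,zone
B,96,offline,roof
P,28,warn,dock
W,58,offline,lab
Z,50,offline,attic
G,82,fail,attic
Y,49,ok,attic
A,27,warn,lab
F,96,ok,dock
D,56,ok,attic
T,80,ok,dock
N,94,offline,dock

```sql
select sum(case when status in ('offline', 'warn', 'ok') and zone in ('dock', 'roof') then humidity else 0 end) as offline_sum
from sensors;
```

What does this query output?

394

sensor=B: ✓ → 96
sensor=P: ✓ → 28
sensor=W: ✗
sensor=Z: ✗
sensor=G: ✗
sensor=Y: ✗
sensor=A: ✗
sensor=F: ✓ → 96
sensor=D: ✗
sensor=T: ✓ → 80
sensor=N: ✓ → 94
offline_sum = 96 + 28 + 96 + 80 + 94 = 394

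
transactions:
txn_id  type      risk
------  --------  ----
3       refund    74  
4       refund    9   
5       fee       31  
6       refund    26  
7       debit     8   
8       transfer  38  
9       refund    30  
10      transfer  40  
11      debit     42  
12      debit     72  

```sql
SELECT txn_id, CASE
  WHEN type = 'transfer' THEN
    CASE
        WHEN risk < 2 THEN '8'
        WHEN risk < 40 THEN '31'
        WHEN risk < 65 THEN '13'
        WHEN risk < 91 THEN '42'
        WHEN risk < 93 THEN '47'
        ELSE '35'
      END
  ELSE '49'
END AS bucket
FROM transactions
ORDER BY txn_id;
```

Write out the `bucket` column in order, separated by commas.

49, 49, 49, 49, 49, 31, 49, 13, 49, 49

txn_id=3: type='refund' → outer ELSE → 49
txn_id=4: type='refund' → outer ELSE → 49
txn_id=5: type='fee' → outer ELSE → 49
txn_id=6: type='refund' → outer ELSE → 49
txn_id=7: type='debit' → outer ELSE → 49
txn_id=8: type='transfer' → inner[risk < 40] → 31
txn_id=9: type='refund' → outer ELSE → 49
txn_id=10: type='transfer' → inner[risk < 65] → 13
txn_id=11: type='debit' → outer ELSE → 49
txn_id=12: type='debit' → outer ELSE → 49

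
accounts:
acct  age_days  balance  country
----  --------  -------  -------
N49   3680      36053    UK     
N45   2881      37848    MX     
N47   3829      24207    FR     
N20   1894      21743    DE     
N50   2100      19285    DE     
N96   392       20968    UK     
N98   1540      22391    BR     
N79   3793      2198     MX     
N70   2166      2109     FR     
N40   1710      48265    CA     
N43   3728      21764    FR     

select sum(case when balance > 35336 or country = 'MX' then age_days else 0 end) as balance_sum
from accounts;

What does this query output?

acct=N49: ✓ → 3680
acct=N45: ✓ → 2881
acct=N47: ✗
acct=N20: ✗
acct=N50: ✗
acct=N96: ✗
acct=N98: ✗
acct=N79: ✓ → 3793
acct=N70: ✗
acct=N40: ✓ → 1710
acct=N43: ✗
balance_sum = 3680 + 2881 + 3793 + 1710 = 12064

12064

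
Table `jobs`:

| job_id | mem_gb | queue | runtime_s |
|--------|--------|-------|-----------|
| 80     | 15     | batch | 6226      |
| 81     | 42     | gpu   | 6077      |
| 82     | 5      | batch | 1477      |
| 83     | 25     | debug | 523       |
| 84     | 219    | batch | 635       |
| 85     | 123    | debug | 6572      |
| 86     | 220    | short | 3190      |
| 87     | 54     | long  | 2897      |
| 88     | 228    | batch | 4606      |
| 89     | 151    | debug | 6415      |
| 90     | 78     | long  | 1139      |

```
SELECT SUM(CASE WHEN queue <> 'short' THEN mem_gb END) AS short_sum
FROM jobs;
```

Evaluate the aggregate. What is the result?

job_id=80: ✓ → 15
job_id=81: ✓ → 42
job_id=82: ✓ → 5
job_id=83: ✓ → 25
job_id=84: ✓ → 219
job_id=85: ✓ → 123
job_id=86: ✗
job_id=87: ✓ → 54
job_id=88: ✓ → 228
job_id=89: ✓ → 151
job_id=90: ✓ → 78
short_sum = 15 + 42 + 5 + 25 + 219 + 123 + 54 + 228 + 151 + 78 = 940

940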